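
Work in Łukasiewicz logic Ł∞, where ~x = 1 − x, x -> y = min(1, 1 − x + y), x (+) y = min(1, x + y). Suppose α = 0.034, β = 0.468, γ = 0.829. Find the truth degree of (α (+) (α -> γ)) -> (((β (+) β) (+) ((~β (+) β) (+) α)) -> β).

0.468

α -> γ = min(1, 1 − 0.034 + 0.829) = min(1, 1.795) = 1.000
α (+) (α -> γ) = min(1, 0.034 + 1.000) = min(1, 1.034) = 1.000
β (+) β = min(1, 0.468 + 0.468) = min(1, 0.936) = 0.936
~β = 1 − 0.468 = 0.532
~β (+) β = min(1, 0.532 + 0.468) = min(1, 1.000) = 1.000
(~β (+) β) (+) α = min(1, 1.000 + 0.034) = min(1, 1.034) = 1.000
(β (+) β) (+) ((~β (+) β) (+) α) = min(1, 0.936 + 1.000) = min(1, 1.936) = 1.000
((β (+) β) (+) ((~β (+) β) (+) α)) -> β = min(1, 1 − 1.000 + 0.468) = min(1, 0.468) = 0.468
(α (+) (α -> γ)) -> (((β (+) β) (+) ((~β (+) β) (+) α)) -> β) = min(1, 1 − 1.000 + 0.468) = min(1, 0.468) = 0.468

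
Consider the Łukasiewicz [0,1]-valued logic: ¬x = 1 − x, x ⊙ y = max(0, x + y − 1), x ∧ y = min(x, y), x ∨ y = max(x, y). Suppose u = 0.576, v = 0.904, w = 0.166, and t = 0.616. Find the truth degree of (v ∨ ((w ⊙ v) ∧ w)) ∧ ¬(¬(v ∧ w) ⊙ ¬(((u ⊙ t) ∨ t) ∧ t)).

0.782

w ⊙ v = max(0, 0.166 + 0.904 − 1) = max(0, 0.070) = 0.070
(w ⊙ v) ∧ w = min(0.070, 0.166) = 0.070
v ∨ ((w ⊙ v) ∧ w) = max(0.904, 0.070) = 0.904
v ∧ w = min(0.904, 0.166) = 0.166
¬(v ∧ w) = 1 − 0.166 = 0.834
u ⊙ t = max(0, 0.576 + 0.616 − 1) = max(0, 0.192) = 0.192
(u ⊙ t) ∨ t = max(0.192, 0.616) = 0.616
((u ⊙ t) ∨ t) ∧ t = min(0.616, 0.616) = 0.616
¬(((u ⊙ t) ∨ t) ∧ t) = 1 − 0.616 = 0.384
¬(v ∧ w) ⊙ ¬(((u ⊙ t) ∨ t) ∧ t) = max(0, 0.834 + 0.384 − 1) = max(0, 0.218) = 0.218
¬(¬(v ∧ w) ⊙ ¬(((u ⊙ t) ∨ t) ∧ t)) = 1 − 0.218 = 0.782
(v ∨ ((w ⊙ v) ∧ w)) ∧ ¬(¬(v ∧ w) ⊙ ¬(((u ⊙ t) ∨ t) ∧ t)) = min(0.904, 0.782) = 0.782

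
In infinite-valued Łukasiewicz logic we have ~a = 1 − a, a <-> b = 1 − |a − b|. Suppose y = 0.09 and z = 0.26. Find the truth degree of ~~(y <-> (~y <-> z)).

~y = 1 − 0.09 = 0.91
~y <-> z = 1 − |0.91 − 0.26| = 1 − 0.65 = 0.35
y <-> (~y <-> z) = 1 − |0.09 − 0.35| = 1 − 0.26 = 0.74
~(y <-> (~y <-> z)) = 1 − 0.74 = 0.26
~~(y <-> (~y <-> z)) = 1 − 0.26 = 0.74

0.74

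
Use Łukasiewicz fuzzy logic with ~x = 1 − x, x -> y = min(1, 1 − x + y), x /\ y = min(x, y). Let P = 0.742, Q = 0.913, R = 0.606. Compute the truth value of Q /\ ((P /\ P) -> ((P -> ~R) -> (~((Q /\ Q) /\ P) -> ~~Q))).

0.913

P /\ P = min(0.742, 0.742) = 0.742
~R = 1 − 0.606 = 0.394
P -> ~R = min(1, 1 − 0.742 + 0.394) = min(1, 0.652) = 0.652
Q /\ Q = min(0.913, 0.913) = 0.913
(Q /\ Q) /\ P = min(0.913, 0.742) = 0.742
~((Q /\ Q) /\ P) = 1 − 0.742 = 0.258
~Q = 1 − 0.913 = 0.087
~~Q = 1 − 0.087 = 0.913
~((Q /\ Q) /\ P) -> ~~Q = min(1, 1 − 0.258 + 0.913) = min(1, 1.655) = 1.000
(P -> ~R) -> (~((Q /\ Q) /\ P) -> ~~Q) = min(1, 1 − 0.652 + 1.000) = min(1, 1.348) = 1.000
(P /\ P) -> ((P -> ~R) -> (~((Q /\ Q) /\ P) -> ~~Q)) = min(1, 1 − 0.742 + 1.000) = min(1, 1.258) = 1.000
Q /\ ((P /\ P) -> ((P -> ~R) -> (~((Q /\ Q) /\ P) -> ~~Q))) = min(0.913, 1.000) = 0.913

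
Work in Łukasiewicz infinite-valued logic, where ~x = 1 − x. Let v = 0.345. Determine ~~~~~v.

0.655

~v = 1 − 0.345 = 0.655
~~v = 1 − 0.655 = 0.345
~~~v = 1 − 0.345 = 0.655
~~~~v = 1 − 0.655 = 0.345
~~~~~v = 1 − 0.345 = 0.655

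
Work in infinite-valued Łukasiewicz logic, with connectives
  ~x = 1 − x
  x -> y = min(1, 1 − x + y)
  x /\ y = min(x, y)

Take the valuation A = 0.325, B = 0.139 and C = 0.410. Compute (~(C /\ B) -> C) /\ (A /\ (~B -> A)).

C /\ B = min(0.410, 0.139) = 0.139
~(C /\ B) = 1 − 0.139 = 0.861
~(C /\ B) -> C = min(1, 1 − 0.861 + 0.410) = min(1, 0.549) = 0.549
~B = 1 − 0.139 = 0.861
~B -> A = min(1, 1 − 0.861 + 0.325) = min(1, 0.464) = 0.464
A /\ (~B -> A) = min(0.325, 0.464) = 0.325
(~(C /\ B) -> C) /\ (A /\ (~B -> A)) = min(0.549, 0.325) = 0.325

0.325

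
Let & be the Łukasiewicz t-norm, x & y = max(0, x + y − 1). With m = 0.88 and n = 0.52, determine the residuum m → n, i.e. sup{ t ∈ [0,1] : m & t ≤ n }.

0.64

The residuum of the Łukasiewicz t-norm gives the supremum: min(1, 1 − 0.88 + 0.52).
1 − 0.88 + 0.52 = 0.64, so t = min(1, 0.64) = 0.64.
Check: 0.88 & 0.64 = max(0, 0.52) = 0.52 ≤ 0.52.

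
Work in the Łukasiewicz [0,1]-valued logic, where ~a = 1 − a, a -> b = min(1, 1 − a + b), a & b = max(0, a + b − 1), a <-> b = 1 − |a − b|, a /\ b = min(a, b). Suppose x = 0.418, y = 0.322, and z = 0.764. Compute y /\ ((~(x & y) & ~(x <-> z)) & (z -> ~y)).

0.260

x & y = max(0, 0.418 + 0.322 − 1) = max(0, -0.260) = 0.000
~(x & y) = 1 − 0.000 = 1.000
x <-> z = 1 − |0.418 − 0.764| = 1 − 0.346 = 0.654
~(x <-> z) = 1 − 0.654 = 0.346
~(x & y) & ~(x <-> z) = max(0, 1.000 + 0.346 − 1) = max(0, 0.346) = 0.346
~y = 1 − 0.322 = 0.678
z -> ~y = min(1, 1 − 0.764 + 0.678) = min(1, 0.914) = 0.914
(~(x & y) & ~(x <-> z)) & (z -> ~y) = max(0, 0.346 + 0.914 − 1) = max(0, 0.260) = 0.260
y /\ ((~(x & y) & ~(x <-> z)) & (z -> ~y)) = min(0.322, 0.260) = 0.260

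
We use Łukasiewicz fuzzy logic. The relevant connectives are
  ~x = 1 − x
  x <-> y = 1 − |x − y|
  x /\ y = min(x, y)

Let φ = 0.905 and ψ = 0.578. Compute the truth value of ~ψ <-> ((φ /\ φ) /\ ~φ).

~ψ = 1 − 0.578 = 0.422
φ /\ φ = min(0.905, 0.905) = 0.905
~φ = 1 − 0.905 = 0.095
(φ /\ φ) /\ ~φ = min(0.905, 0.095) = 0.095
~ψ <-> ((φ /\ φ) /\ ~φ) = 1 − |0.422 − 0.095| = 1 − 0.327 = 0.673

0.673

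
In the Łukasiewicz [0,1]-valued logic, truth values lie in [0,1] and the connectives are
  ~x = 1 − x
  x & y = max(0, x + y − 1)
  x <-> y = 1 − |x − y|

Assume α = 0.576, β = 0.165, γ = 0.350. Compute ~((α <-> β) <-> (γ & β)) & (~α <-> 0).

α <-> β = 1 − |0.576 − 0.165| = 1 − 0.411 = 0.589
γ & β = max(0, 0.350 + 0.165 − 1) = max(0, -0.485) = 0.000
(α <-> β) <-> (γ & β) = 1 − |0.589 − 0.000| = 1 − 0.589 = 0.411
~((α <-> β) <-> (γ & β)) = 1 − 0.411 = 0.589
~α = 1 − 0.576 = 0.424
~α <-> 0 = 1 − |0.424 − 0.000| = 1 − 0.424 = 0.576
~((α <-> β) <-> (γ & β)) & (~α <-> 0) = max(0, 0.589 + 0.576 − 1) = max(0, 0.165) = 0.165

0.165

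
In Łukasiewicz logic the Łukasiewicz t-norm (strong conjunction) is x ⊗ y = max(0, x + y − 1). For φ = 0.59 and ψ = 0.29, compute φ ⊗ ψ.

0.00

φ ⊗ ψ = max(0, 0.59 + 0.29 − 1) = max(0, -0.12) = 0.00
For comparison, the Gödel (minimum) t-norm min(x, y) would give 0.29.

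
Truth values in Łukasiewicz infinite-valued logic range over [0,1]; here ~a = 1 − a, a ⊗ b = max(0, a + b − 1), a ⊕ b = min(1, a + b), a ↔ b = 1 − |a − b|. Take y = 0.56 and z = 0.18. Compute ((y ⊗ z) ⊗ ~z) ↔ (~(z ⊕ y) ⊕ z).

y ⊗ z = max(0, 0.56 + 0.18 − 1) = max(0, -0.26) = 0.00
~z = 1 − 0.18 = 0.82
(y ⊗ z) ⊗ ~z = max(0, 0.00 + 0.82 − 1) = max(0, -0.18) = 0.00
z ⊕ y = min(1, 0.18 + 0.56) = min(1, 0.74) = 0.74
~(z ⊕ y) = 1 − 0.74 = 0.26
~(z ⊕ y) ⊕ z = min(1, 0.26 + 0.18) = min(1, 0.44) = 0.44
((y ⊗ z) ⊗ ~z) ↔ (~(z ⊕ y) ⊕ z) = 1 − |0.00 − 0.44| = 1 − 0.44 = 0.56

0.56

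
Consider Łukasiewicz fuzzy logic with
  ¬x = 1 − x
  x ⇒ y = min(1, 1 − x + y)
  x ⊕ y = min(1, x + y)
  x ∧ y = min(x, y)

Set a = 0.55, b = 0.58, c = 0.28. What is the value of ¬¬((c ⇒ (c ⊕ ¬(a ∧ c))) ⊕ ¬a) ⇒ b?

0.58

a ∧ c = min(0.55, 0.28) = 0.28
¬(a ∧ c) = 1 − 0.28 = 0.72
c ⊕ ¬(a ∧ c) = min(1, 0.28 + 0.72) = min(1, 1.00) = 1.00
c ⇒ (c ⊕ ¬(a ∧ c)) = min(1, 1 − 0.28 + 1.00) = min(1, 1.72) = 1.00
¬a = 1 − 0.55 = 0.45
(c ⇒ (c ⊕ ¬(a ∧ c))) ⊕ ¬a = min(1, 1.00 + 0.45) = min(1, 1.45) = 1.00
¬((c ⇒ (c ⊕ ¬(a ∧ c))) ⊕ ¬a) = 1 − 1.00 = 0.00
¬¬((c ⇒ (c ⊕ ¬(a ∧ c))) ⊕ ¬a) = 1 − 0.00 = 1.00
¬¬((c ⇒ (c ⊕ ¬(a ∧ c))) ⊕ ¬a) ⇒ b = min(1, 1 − 1.00 + 0.58) = min(1, 0.58) = 0.58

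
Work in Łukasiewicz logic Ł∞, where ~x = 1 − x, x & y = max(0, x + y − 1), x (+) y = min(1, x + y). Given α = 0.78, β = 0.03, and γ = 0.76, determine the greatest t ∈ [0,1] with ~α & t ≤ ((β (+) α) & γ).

1.00

~α = 1 − 0.78 = 0.22
So the left factor is ~α = 0.22.
β (+) α = min(1, 0.03 + 0.78) = min(1, 0.81) = 0.81
(β (+) α) & γ = max(0, 0.81 + 0.76 − 1) = max(0, 0.57) = 0.57
So the right-hand bound is (β (+) α) & γ = 0.57.
The residuum of the Łukasiewicz t-norm gives the supremum: min(1, 1 − 0.22 + 0.57).
1 − 0.22 + 0.57 = 1.35, so t = min(1, 1.35) = 1.00.
Check: 0.22 & 1.00 = max(0, 0.22) = 0.22 ≤ 0.57.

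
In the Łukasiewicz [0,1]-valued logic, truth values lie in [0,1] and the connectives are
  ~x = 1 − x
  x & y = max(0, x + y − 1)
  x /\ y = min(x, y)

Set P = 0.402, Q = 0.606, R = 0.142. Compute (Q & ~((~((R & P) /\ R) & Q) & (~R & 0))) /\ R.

R & P = max(0, 0.142 + 0.402 − 1) = max(0, -0.456) = 0.000
(R & P) /\ R = min(0.000, 0.142) = 0.000
~((R & P) /\ R) = 1 − 0.000 = 1.000
~((R & P) /\ R) & Q = max(0, 1.000 + 0.606 − 1) = max(0, 0.606) = 0.606
~R = 1 − 0.142 = 0.858
~R & 0 = max(0, 0.858 + 0.000 − 1) = max(0, -0.142) = 0.000
(~((R & P) /\ R) & Q) & (~R & 0) = max(0, 0.606 + 0.000 − 1) = max(0, -0.394) = 0.000
~((~((R & P) /\ R) & Q) & (~R & 0)) = 1 − 0.000 = 1.000
Q & ~((~((R & P) /\ R) & Q) & (~R & 0)) = max(0, 0.606 + 1.000 − 1) = max(0, 0.606) = 0.606
(Q & ~((~((R & P) /\ R) & Q) & (~R & 0))) /\ R = min(0.606, 0.142) = 0.142

0.142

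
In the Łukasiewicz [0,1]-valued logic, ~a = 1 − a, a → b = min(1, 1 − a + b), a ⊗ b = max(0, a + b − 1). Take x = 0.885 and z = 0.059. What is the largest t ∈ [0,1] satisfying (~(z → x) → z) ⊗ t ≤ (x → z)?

0.174

z → x = min(1, 1 − 0.059 + 0.885) = min(1, 1.826) = 1.000
~(z → x) = 1 − 1.000 = 0.000
~(z → x) → z = min(1, 1 − 0.000 + 0.059) = min(1, 1.059) = 1.000
So the left factor is ~(z → x) → z = 1.000.
x → z = min(1, 1 − 0.885 + 0.059) = min(1, 0.174) = 0.174
So the right-hand bound is x → z = 0.174.
The residuum of the Łukasiewicz t-norm gives the supremum: min(1, 1 − 1.000 + 0.174).
1 − 1.000 + 0.174 = 0.174, so t = min(1, 0.174) = 0.174.
Check: 1.000 ⊗ 0.174 = max(0, 0.174) = 0.174 ≤ 0.174.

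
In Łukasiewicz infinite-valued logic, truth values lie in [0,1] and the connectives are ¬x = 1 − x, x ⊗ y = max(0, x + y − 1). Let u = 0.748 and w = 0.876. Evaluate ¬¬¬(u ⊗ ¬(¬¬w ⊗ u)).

¬w = 1 − 0.876 = 0.124
¬¬w = 1 − 0.124 = 0.876
¬¬w ⊗ u = max(0, 0.876 + 0.748 − 1) = max(0, 0.624) = 0.624
¬(¬¬w ⊗ u) = 1 − 0.624 = 0.376
u ⊗ ¬(¬¬w ⊗ u) = max(0, 0.748 + 0.376 − 1) = max(0, 0.124) = 0.124
¬(u ⊗ ¬(¬¬w ⊗ u)) = 1 − 0.124 = 0.876
¬¬(u ⊗ ¬(¬¬w ⊗ u)) = 1 − 0.876 = 0.124
¬¬¬(u ⊗ ¬(¬¬w ⊗ u)) = 1 − 0.124 = 0.876

0.876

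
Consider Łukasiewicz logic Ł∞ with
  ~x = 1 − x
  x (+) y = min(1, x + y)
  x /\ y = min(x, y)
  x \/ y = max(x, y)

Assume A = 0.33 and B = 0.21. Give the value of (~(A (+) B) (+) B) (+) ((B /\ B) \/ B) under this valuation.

0.88

A (+) B = min(1, 0.33 + 0.21) = min(1, 0.54) = 0.54
~(A (+) B) = 1 − 0.54 = 0.46
~(A (+) B) (+) B = min(1, 0.46 + 0.21) = min(1, 0.67) = 0.67
B /\ B = min(0.21, 0.21) = 0.21
(B /\ B) \/ B = max(0.21, 0.21) = 0.21
(~(A (+) B) (+) B) (+) ((B /\ B) \/ B) = min(1, 0.67 + 0.21) = min(1, 0.88) = 0.88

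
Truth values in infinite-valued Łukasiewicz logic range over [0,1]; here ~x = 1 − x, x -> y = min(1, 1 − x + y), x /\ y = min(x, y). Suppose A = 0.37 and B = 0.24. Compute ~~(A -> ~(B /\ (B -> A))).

B -> A = min(1, 1 − 0.24 + 0.37) = min(1, 1.13) = 1.00
B /\ (B -> A) = min(0.24, 1.00) = 0.24
~(B /\ (B -> A)) = 1 − 0.24 = 0.76
A -> ~(B /\ (B -> A)) = min(1, 1 − 0.37 + 0.76) = min(1, 1.39) = 1.00
~(A -> ~(B /\ (B -> A))) = 1 − 1.00 = 0.00
~~(A -> ~(B /\ (B -> A))) = 1 − 0.00 = 1.00

1.00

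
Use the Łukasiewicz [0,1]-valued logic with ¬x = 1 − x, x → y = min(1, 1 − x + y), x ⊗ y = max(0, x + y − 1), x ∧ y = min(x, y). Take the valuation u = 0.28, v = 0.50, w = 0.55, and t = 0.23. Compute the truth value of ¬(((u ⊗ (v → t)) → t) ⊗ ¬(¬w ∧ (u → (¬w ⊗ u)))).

v → t = min(1, 1 − 0.50 + 0.23) = min(1, 0.73) = 0.73
u ⊗ (v → t) = max(0, 0.28 + 0.73 − 1) = max(0, 0.01) = 0.01
(u ⊗ (v → t)) → t = min(1, 1 − 0.01 + 0.23) = min(1, 1.22) = 1.00
¬w = 1 − 0.55 = 0.45
¬w ⊗ u = max(0, 0.45 + 0.28 − 1) = max(0, -0.27) = 0.00
u → (¬w ⊗ u) = min(1, 1 − 0.28 + 0.00) = min(1, 0.72) = 0.72
¬w ∧ (u → (¬w ⊗ u)) = min(0.45, 0.72) = 0.45
¬(¬w ∧ (u → (¬w ⊗ u))) = 1 − 0.45 = 0.55
((u ⊗ (v → t)) → t) ⊗ ¬(¬w ∧ (u → (¬w ⊗ u))) = max(0, 1.00 + 0.55 − 1) = max(0, 0.55) = 0.55
¬(((u ⊗ (v → t)) → t) ⊗ ¬(¬w ∧ (u → (¬w ⊗ u)))) = 1 − 0.55 = 0.45

0.45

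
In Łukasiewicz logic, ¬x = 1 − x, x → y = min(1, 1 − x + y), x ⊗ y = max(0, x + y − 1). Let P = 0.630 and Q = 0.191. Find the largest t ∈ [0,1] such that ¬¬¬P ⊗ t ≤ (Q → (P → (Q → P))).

1.000

¬P = 1 − 0.630 = 0.370
¬¬P = 1 − 0.370 = 0.630
¬¬¬P = 1 − 0.630 = 0.370
So the left factor is ¬¬¬P = 0.370.
Q → P = min(1, 1 − 0.191 + 0.630) = min(1, 1.439) = 1.000
P → (Q → P) = min(1, 1 − 0.630 + 1.000) = min(1, 1.370) = 1.000
Q → (P → (Q → P)) = min(1, 1 − 0.191 + 1.000) = min(1, 1.809) = 1.000
So the right-hand bound is Q → (P → (Q → P)) = 1.000.
The residuum of the Łukasiewicz t-norm gives the supremum: min(1, 1 − 0.370 + 1.000).
1 − 0.370 + 1.000 = 1.630, so t = min(1, 1.630) = 1.000.
Check: 0.370 ⊗ 1.000 = max(0, 0.370) = 0.370 ≤ 1.000.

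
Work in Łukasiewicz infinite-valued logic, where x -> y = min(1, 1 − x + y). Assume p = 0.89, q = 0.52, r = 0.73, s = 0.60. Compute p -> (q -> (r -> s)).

1.00

r -> s = min(1, 1 − 0.73 + 0.60) = min(1, 0.87) = 0.87
q -> (r -> s) = min(1, 1 − 0.52 + 0.87) = min(1, 1.35) = 1.00
p -> (q -> (r -> s)) = min(1, 1 − 0.89 + 1.00) = min(1, 1.11) = 1.00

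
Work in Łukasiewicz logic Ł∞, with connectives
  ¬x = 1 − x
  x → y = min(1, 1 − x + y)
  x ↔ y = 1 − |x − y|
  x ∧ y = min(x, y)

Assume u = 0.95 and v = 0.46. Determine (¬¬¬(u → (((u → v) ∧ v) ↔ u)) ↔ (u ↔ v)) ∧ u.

u → v = min(1, 1 − 0.95 + 0.46) = min(1, 0.51) = 0.51
(u → v) ∧ v = min(0.51, 0.46) = 0.46
((u → v) ∧ v) ↔ u = 1 − |0.46 − 0.95| = 1 − 0.49 = 0.51
u → (((u → v) ∧ v) ↔ u) = min(1, 1 − 0.95 + 0.51) = min(1, 0.56) = 0.56
¬(u → (((u → v) ∧ v) ↔ u)) = 1 − 0.56 = 0.44
¬¬(u → (((u → v) ∧ v) ↔ u)) = 1 − 0.44 = 0.56
¬¬¬(u → (((u → v) ∧ v) ↔ u)) = 1 − 0.56 = 0.44
u ↔ v = 1 − |0.95 − 0.46| = 1 − 0.49 = 0.51
¬¬¬(u → (((u → v) ∧ v) ↔ u)) ↔ (u ↔ v) = 1 − |0.44 − 0.51| = 1 − 0.07 = 0.93
(¬¬¬(u → (((u → v) ∧ v) ↔ u)) ↔ (u ↔ v)) ∧ u = min(0.93, 0.95) = 0.93

0.93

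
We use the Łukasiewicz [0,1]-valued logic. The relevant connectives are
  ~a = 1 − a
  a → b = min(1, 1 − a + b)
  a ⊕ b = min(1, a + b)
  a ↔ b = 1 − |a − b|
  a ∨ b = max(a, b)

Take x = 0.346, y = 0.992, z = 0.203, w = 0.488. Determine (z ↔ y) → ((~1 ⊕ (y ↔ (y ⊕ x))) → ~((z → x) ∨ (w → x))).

z ↔ y = 1 − |0.203 − 0.992| = 1 − 0.789 = 0.211
~1 = 1 − 1.000 = 0.000
y ⊕ x = min(1, 0.992 + 0.346) = min(1, 1.338) = 1.000
y ↔ (y ⊕ x) = 1 − |0.992 − 1.000| = 1 − 0.008 = 0.992
~1 ⊕ (y ↔ (y ⊕ x)) = min(1, 0.000 + 0.992) = min(1, 0.992) = 0.992
z → x = min(1, 1 − 0.203 + 0.346) = min(1, 1.143) = 1.000
w → x = min(1, 1 − 0.488 + 0.346) = min(1, 0.858) = 0.858
(z → x) ∨ (w → x) = max(1.000, 0.858) = 1.000
~((z → x) ∨ (w → x)) = 1 − 1.000 = 0.000
(~1 ⊕ (y ↔ (y ⊕ x))) → ~((z → x) ∨ (w → x)) = min(1, 1 − 0.992 + 0.000) = min(1, 0.008) = 0.008
(z ↔ y) → ((~1 ⊕ (y ↔ (y ⊕ x))) → ~((z → x) ∨ (w → x))) = min(1, 1 − 0.211 + 0.008) = min(1, 0.797) = 0.797

0.797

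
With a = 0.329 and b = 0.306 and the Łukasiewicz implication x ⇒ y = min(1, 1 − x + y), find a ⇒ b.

a ⇒ b = min(1, 1 − 0.329 + 0.306) = min(1, 0.977) = 0.977
For comparison, the Gödel implication (1 if x ≤ y else y) would give 0.306.

0.977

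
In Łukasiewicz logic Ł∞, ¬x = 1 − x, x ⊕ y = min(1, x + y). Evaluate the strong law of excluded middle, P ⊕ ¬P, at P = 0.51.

1.00

¬P = 1 − 0.51 = 0.49
P ⊕ ¬P = min(1, 0.51 + 0.49) = min(1, 1.00) = 1.00
(As expected: always 1 in Ł∞ since a ⊕ (1−a) = 1.)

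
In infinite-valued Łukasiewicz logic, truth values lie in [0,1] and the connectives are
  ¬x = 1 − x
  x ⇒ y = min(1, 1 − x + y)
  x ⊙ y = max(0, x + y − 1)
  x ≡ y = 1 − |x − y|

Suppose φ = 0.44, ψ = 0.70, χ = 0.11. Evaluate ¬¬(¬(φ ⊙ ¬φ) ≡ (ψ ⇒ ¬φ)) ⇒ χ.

¬φ = 1 − 0.44 = 0.56
φ ⊙ ¬φ = max(0, 0.44 + 0.56 − 1) = max(0, 0.00) = 0.00
¬(φ ⊙ ¬φ) = 1 − 0.00 = 1.00
ψ ⇒ ¬φ = min(1, 1 − 0.70 + 0.56) = min(1, 0.86) = 0.86
¬(φ ⊙ ¬φ) ≡ (ψ ⇒ ¬φ) = 1 − |1.00 − 0.86| = 1 − 0.14 = 0.86
¬(¬(φ ⊙ ¬φ) ≡ (ψ ⇒ ¬φ)) = 1 − 0.86 = 0.14
¬¬(¬(φ ⊙ ¬φ) ≡ (ψ ⇒ ¬φ)) = 1 − 0.14 = 0.86
¬¬(¬(φ ⊙ ¬φ) ≡ (ψ ⇒ ¬φ)) ⇒ χ = min(1, 1 − 0.86 + 0.11) = min(1, 0.25) = 0.25

0.25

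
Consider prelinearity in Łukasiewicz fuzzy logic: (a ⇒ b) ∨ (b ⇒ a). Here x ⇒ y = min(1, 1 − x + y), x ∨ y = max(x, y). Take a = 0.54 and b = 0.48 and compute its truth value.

a ⇒ b = min(1, 1 − 0.54 + 0.48) = min(1, 0.94) = 0.94
b ⇒ a = min(1, 1 − 0.48 + 0.54) = min(1, 1.06) = 1.00
(a ⇒ b) ∨ (b ⇒ a) = max(0.94, 1.00) = 1.00
(As expected: a Ł∞-tautology — holds in every MV-chain.)

1.00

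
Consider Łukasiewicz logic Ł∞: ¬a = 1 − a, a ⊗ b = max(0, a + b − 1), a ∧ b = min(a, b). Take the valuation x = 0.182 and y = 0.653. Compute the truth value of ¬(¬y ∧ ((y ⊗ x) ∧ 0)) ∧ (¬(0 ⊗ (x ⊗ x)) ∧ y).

0.653

¬y = 1 − 0.653 = 0.347
y ⊗ x = max(0, 0.653 + 0.182 − 1) = max(0, -0.165) = 0.000
(y ⊗ x) ∧ 0 = min(0.000, 0.000) = 0.000
¬y ∧ ((y ⊗ x) ∧ 0) = min(0.347, 0.000) = 0.000
¬(¬y ∧ ((y ⊗ x) ∧ 0)) = 1 − 0.000 = 1.000
x ⊗ x = max(0, 0.182 + 0.182 − 1) = max(0, -0.636) = 0.000
0 ⊗ (x ⊗ x) = max(0, 0.000 + 0.000 − 1) = max(0, -1.000) = 0.000
¬(0 ⊗ (x ⊗ x)) = 1 − 0.000 = 1.000
¬(0 ⊗ (x ⊗ x)) ∧ y = min(1.000, 0.653) = 0.653
¬(¬y ∧ ((y ⊗ x) ∧ 0)) ∧ (¬(0 ⊗ (x ⊗ x)) ∧ y) = min(1.000, 0.653) = 0.653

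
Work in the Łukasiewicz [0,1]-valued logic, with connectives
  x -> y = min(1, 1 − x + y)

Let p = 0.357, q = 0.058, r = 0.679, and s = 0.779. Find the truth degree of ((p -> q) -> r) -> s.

0.801

p -> q = min(1, 1 − 0.357 + 0.058) = min(1, 0.701) = 0.701
(p -> q) -> r = min(1, 1 − 0.701 + 0.679) = min(1, 0.978) = 0.978
((p -> q) -> r) -> s = min(1, 1 − 0.978 + 0.779) = min(1, 0.801) = 0.801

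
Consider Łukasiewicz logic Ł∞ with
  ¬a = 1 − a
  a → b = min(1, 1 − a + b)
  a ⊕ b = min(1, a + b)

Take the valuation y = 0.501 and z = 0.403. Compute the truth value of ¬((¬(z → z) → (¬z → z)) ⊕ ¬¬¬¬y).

z → z = min(1, 1 − 0.403 + 0.403) = min(1, 1.000) = 1.000
¬(z → z) = 1 − 1.000 = 0.000
¬z = 1 − 0.403 = 0.597
¬z → z = min(1, 1 − 0.597 + 0.403) = min(1, 0.806) = 0.806
¬(z → z) → (¬z → z) = min(1, 1 − 0.000 + 0.806) = min(1, 1.806) = 1.000
¬y = 1 − 0.501 = 0.499
¬¬y = 1 − 0.499 = 0.501
¬¬¬y = 1 − 0.501 = 0.499
¬¬¬¬y = 1 − 0.499 = 0.501
(¬(z → z) → (¬z → z)) ⊕ ¬¬¬¬y = min(1, 1.000 + 0.501) = min(1, 1.501) = 1.000
¬((¬(z → z) → (¬z → z)) ⊕ ¬¬¬¬y) = 1 − 1.000 = 0.000

0.000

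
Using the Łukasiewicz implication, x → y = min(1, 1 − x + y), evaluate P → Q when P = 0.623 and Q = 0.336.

P → Q = min(1, 1 − 0.623 + 0.336) = min(1, 0.713) = 0.713
For comparison, the Gödel implication (1 if x ≤ y else y) would give 0.336.

0.713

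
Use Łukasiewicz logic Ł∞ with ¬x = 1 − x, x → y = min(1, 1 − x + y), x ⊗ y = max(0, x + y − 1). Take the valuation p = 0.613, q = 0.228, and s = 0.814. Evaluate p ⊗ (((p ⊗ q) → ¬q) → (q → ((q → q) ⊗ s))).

p ⊗ q = max(0, 0.613 + 0.228 − 1) = max(0, -0.159) = 0.000
¬q = 1 − 0.228 = 0.772
(p ⊗ q) → ¬q = min(1, 1 − 0.000 + 0.772) = min(1, 1.772) = 1.000
q → q = min(1, 1 − 0.228 + 0.228) = min(1, 1.000) = 1.000
(q → q) ⊗ s = max(0, 1.000 + 0.814 − 1) = max(0, 0.814) = 0.814
q → ((q → q) ⊗ s) = min(1, 1 − 0.228 + 0.814) = min(1, 1.586) = 1.000
((p ⊗ q) → ¬q) → (q → ((q → q) ⊗ s)) = min(1, 1 − 1.000 + 1.000) = min(1, 1.000) = 1.000
p ⊗ (((p ⊗ q) → ¬q) → (q → ((q → q) ⊗ s))) = max(0, 0.613 + 1.000 − 1) = max(0, 0.613) = 0.613

0.613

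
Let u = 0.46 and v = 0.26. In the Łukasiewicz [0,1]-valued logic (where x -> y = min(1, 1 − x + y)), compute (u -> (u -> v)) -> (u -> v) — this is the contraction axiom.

u -> v = min(1, 1 − 0.46 + 0.26) = min(1, 0.80) = 0.80
u -> (u -> v) = min(1, 1 − 0.46 + 0.80) = min(1, 1.34) = 1.00
(u -> (u -> v)) -> (u -> v) = min(1, 1 − 1.00 + 0.80) = min(1, 0.80) = 0.80
(The value 0.80 < 1 shows this instance is not satisfied; fails in Ł∞ (the t-norm is not idempotent).)

0.80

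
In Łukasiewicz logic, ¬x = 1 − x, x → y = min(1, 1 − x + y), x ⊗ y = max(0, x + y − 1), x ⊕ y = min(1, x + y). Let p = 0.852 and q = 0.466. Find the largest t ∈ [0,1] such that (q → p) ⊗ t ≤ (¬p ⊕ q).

0.614

q → p = min(1, 1 − 0.466 + 0.852) = min(1, 1.386) = 1.000
So the left factor is q → p = 1.000.
¬p = 1 − 0.852 = 0.148
¬p ⊕ q = min(1, 0.148 + 0.466) = min(1, 0.614) = 0.614
So the right-hand bound is ¬p ⊕ q = 0.614.
The residuum of the Łukasiewicz t-norm gives the supremum: min(1, 1 − 1.000 + 0.614).
1 − 1.000 + 0.614 = 0.614, so t = min(1, 0.614) = 0.614.
Check: 1.000 ⊗ 0.614 = max(0, 0.614) = 0.614 ≤ 0.614.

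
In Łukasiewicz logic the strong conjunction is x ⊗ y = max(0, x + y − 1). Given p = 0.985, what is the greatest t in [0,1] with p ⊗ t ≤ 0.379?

0.394

The residuum of the Łukasiewicz t-norm gives the supremum: min(1, 1 − 0.985 + 0.379).
1 − 0.985 + 0.379 = 0.394, so t = min(1, 0.394) = 0.394.
Check: 0.985 ⊗ 0.394 = max(0, 0.379) = 0.379 ≤ 0.379.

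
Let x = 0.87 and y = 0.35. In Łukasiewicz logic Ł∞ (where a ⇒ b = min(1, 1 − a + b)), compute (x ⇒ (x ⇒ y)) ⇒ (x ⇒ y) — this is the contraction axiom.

0.87

x ⇒ y = min(1, 1 − 0.87 + 0.35) = min(1, 0.48) = 0.48
x ⇒ (x ⇒ y) = min(1, 1 − 0.87 + 0.48) = min(1, 0.61) = 0.61
(x ⇒ (x ⇒ y)) ⇒ (x ⇒ y) = min(1, 1 − 0.61 + 0.48) = min(1, 0.87) = 0.87
(The value 0.87 < 1 shows this instance is not satisfied; fails in Ł∞ (the t-norm is not idempotent).)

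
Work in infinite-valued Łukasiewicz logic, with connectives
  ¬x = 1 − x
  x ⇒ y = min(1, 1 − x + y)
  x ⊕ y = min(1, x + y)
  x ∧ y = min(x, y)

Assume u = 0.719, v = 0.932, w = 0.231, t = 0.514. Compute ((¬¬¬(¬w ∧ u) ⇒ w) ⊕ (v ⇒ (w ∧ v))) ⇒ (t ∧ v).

0.514

¬w = 1 − 0.231 = 0.769
¬w ∧ u = min(0.769, 0.719) = 0.719
¬(¬w ∧ u) = 1 − 0.719 = 0.281
¬¬(¬w ∧ u) = 1 − 0.281 = 0.719
¬¬¬(¬w ∧ u) = 1 − 0.719 = 0.281
¬¬¬(¬w ∧ u) ⇒ w = min(1, 1 − 0.281 + 0.231) = min(1, 0.950) = 0.950
w ∧ v = min(0.231, 0.932) = 0.231
v ⇒ (w ∧ v) = min(1, 1 − 0.932 + 0.231) = min(1, 0.299) = 0.299
(¬¬¬(¬w ∧ u) ⇒ w) ⊕ (v ⇒ (w ∧ v)) = min(1, 0.950 + 0.299) = min(1, 1.249) = 1.000
t ∧ v = min(0.514, 0.932) = 0.514
((¬¬¬(¬w ∧ u) ⇒ w) ⊕ (v ⇒ (w ∧ v))) ⇒ (t ∧ v) = min(1, 1 − 1.000 + 0.514) = min(1, 0.514) = 0.514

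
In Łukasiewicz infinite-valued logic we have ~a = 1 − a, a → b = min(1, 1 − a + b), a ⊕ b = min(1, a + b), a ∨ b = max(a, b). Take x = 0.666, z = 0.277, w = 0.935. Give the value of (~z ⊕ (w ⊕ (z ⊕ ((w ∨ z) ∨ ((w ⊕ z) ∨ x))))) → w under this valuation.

~z = 1 − 0.277 = 0.723
w ∨ z = max(0.935, 0.277) = 0.935
w ⊕ z = min(1, 0.935 + 0.277) = min(1, 1.212) = 1.000
(w ⊕ z) ∨ x = max(1.000, 0.666) = 1.000
(w ∨ z) ∨ ((w ⊕ z) ∨ x) = max(0.935, 1.000) = 1.000
z ⊕ ((w ∨ z) ∨ ((w ⊕ z) ∨ x)) = min(1, 0.277 + 1.000) = min(1, 1.277) = 1.000
w ⊕ (z ⊕ ((w ∨ z) ∨ ((w ⊕ z) ∨ x))) = min(1, 0.935 + 1.000) = min(1, 1.935) = 1.000
~z ⊕ (w ⊕ (z ⊕ ((w ∨ z) ∨ ((w ⊕ z) ∨ x)))) = min(1, 0.723 + 1.000) = min(1, 1.723) = 1.000
(~z ⊕ (w ⊕ (z ⊕ ((w ∨ z) ∨ ((w ⊕ z) ∨ x))))) → w = min(1, 1 − 1.000 + 0.935) = min(1, 0.935) = 0.935

0.935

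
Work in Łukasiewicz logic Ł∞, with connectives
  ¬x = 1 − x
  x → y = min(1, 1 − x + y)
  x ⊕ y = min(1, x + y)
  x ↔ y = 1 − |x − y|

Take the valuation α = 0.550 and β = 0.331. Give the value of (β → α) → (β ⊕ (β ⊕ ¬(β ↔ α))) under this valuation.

0.881

β → α = min(1, 1 − 0.331 + 0.550) = min(1, 1.219) = 1.000
β ↔ α = 1 − |0.331 − 0.550| = 1 − 0.219 = 0.781
¬(β ↔ α) = 1 − 0.781 = 0.219
β ⊕ ¬(β ↔ α) = min(1, 0.331 + 0.219) = min(1, 0.550) = 0.550
β ⊕ (β ⊕ ¬(β ↔ α)) = min(1, 0.331 + 0.550) = min(1, 0.881) = 0.881
(β → α) → (β ⊕ (β ⊕ ¬(β ↔ α))) = min(1, 1 − 1.000 + 0.881) = min(1, 0.881) = 0.881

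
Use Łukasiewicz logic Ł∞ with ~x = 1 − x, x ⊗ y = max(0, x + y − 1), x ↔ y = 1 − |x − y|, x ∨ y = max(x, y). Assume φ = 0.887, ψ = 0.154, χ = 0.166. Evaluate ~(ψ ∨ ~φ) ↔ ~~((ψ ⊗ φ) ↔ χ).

0.971

~φ = 1 − 0.887 = 0.113
ψ ∨ ~φ = max(0.154, 0.113) = 0.154
~(ψ ∨ ~φ) = 1 − 0.154 = 0.846
ψ ⊗ φ = max(0, 0.154 + 0.887 − 1) = max(0, 0.041) = 0.041
(ψ ⊗ φ) ↔ χ = 1 − |0.041 − 0.166| = 1 − 0.125 = 0.875
~((ψ ⊗ φ) ↔ χ) = 1 − 0.875 = 0.125
~~((ψ ⊗ φ) ↔ χ) = 1 − 0.125 = 0.875
~(ψ ∨ ~φ) ↔ ~~((ψ ⊗ φ) ↔ χ) = 1 − |0.846 − 0.875| = 1 − 0.029 = 0.971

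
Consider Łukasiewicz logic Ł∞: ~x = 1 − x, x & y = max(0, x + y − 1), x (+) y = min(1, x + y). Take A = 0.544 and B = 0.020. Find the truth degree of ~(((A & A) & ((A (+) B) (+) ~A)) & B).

A & A = max(0, 0.544 + 0.544 − 1) = max(0, 0.088) = 0.088
A (+) B = min(1, 0.544 + 0.020) = min(1, 0.564) = 0.564
~A = 1 − 0.544 = 0.456
(A (+) B) (+) ~A = min(1, 0.564 + 0.456) = min(1, 1.020) = 1.000
(A & A) & ((A (+) B) (+) ~A) = max(0, 0.088 + 1.000 − 1) = max(0, 0.088) = 0.088
((A & A) & ((A (+) B) (+) ~A)) & B = max(0, 0.088 + 0.020 − 1) = max(0, -0.892) = 0.000
~(((A & A) & ((A (+) B) (+) ~A)) & B) = 1 − 0.000 = 1.000

1.000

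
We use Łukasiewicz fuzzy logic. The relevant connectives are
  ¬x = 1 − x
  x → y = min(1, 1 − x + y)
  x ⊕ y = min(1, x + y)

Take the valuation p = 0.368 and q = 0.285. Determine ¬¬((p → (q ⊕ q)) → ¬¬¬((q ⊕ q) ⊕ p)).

q ⊕ q = min(1, 0.285 + 0.285) = min(1, 0.570) = 0.570
p → (q ⊕ q) = min(1, 1 − 0.368 + 0.570) = min(1, 1.202) = 1.000
(q ⊕ q) ⊕ p = min(1, 0.570 + 0.368) = min(1, 0.938) = 0.938
¬((q ⊕ q) ⊕ p) = 1 − 0.938 = 0.062
¬¬((q ⊕ q) ⊕ p) = 1 − 0.062 = 0.938
¬¬¬((q ⊕ q) ⊕ p) = 1 − 0.938 = 0.062
(p → (q ⊕ q)) → ¬¬¬((q ⊕ q) ⊕ p) = min(1, 1 − 1.000 + 0.062) = min(1, 0.062) = 0.062
¬((p → (q ⊕ q)) → ¬¬¬((q ⊕ q) ⊕ p)) = 1 − 0.062 = 0.938
¬¬((p → (q ⊕ q)) → ¬¬¬((q ⊕ q) ⊕ p)) = 1 − 0.938 = 0.062

0.062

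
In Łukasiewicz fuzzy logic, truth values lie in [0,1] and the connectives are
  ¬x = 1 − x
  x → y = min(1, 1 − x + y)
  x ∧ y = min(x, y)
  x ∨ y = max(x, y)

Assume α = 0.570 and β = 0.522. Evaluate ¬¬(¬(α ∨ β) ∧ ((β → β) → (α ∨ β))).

0.430

α ∨ β = max(0.570, 0.522) = 0.570
¬(α ∨ β) = 1 − 0.570 = 0.430
β → β = min(1, 1 − 0.522 + 0.522) = min(1, 1.000) = 1.000
(β → β) → (α ∨ β) = min(1, 1 − 1.000 + 0.570) = min(1, 0.570) = 0.570
¬(α ∨ β) ∧ ((β → β) → (α ∨ β)) = min(0.430, 0.570) = 0.430
¬(¬(α ∨ β) ∧ ((β → β) → (α ∨ β))) = 1 − 0.430 = 0.570
¬¬(¬(α ∨ β) ∧ ((β → β) → (α ∨ β))) = 1 − 0.570 = 0.430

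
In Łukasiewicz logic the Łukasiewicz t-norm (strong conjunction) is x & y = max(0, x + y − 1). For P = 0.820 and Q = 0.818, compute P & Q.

0.638

P & Q = max(0, 0.820 + 0.818 − 1) = max(0, 0.638) = 0.638
For comparison, the Gödel (minimum) t-norm min(x, y) would give 0.818.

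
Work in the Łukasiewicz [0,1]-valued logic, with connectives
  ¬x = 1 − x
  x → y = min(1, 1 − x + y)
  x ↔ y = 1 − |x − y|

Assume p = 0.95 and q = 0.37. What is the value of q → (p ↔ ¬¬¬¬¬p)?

¬p = 1 − 0.95 = 0.05
¬¬p = 1 − 0.05 = 0.95
¬¬¬p = 1 − 0.95 = 0.05
¬¬¬¬p = 1 − 0.05 = 0.95
¬¬¬¬¬p = 1 − 0.95 = 0.05
p ↔ ¬¬¬¬¬p = 1 − |0.95 − 0.05| = 1 − 0.90 = 0.10
q → (p ↔ ¬¬¬¬¬p) = min(1, 1 − 0.37 + 0.10) = min(1, 0.73) = 0.73

0.73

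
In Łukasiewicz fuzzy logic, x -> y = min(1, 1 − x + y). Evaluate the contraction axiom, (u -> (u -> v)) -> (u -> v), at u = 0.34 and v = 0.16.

0.82

u -> v = min(1, 1 − 0.34 + 0.16) = min(1, 0.82) = 0.82
u -> (u -> v) = min(1, 1 − 0.34 + 0.82) = min(1, 1.48) = 1.00
(u -> (u -> v)) -> (u -> v) = min(1, 1 − 1.00 + 0.82) = min(1, 0.82) = 0.82
(The value 0.82 < 1 shows this instance is not satisfied; fails in Ł∞ (the t-norm is not idempotent).)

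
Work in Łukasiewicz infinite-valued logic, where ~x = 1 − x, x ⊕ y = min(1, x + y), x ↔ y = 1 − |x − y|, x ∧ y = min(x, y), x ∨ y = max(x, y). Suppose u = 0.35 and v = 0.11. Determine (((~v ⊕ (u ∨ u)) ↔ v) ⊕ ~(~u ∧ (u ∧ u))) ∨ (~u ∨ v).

~v = 1 − 0.11 = 0.89
u ∨ u = max(0.35, 0.35) = 0.35
~v ⊕ (u ∨ u) = min(1, 0.89 + 0.35) = min(1, 1.24) = 1.00
(~v ⊕ (u ∨ u)) ↔ v = 1 − |1.00 − 0.11| = 1 − 0.89 = 0.11
~u = 1 − 0.35 = 0.65
u ∧ u = min(0.35, 0.35) = 0.35
~u ∧ (u ∧ u) = min(0.65, 0.35) = 0.35
~(~u ∧ (u ∧ u)) = 1 − 0.35 = 0.65
((~v ⊕ (u ∨ u)) ↔ v) ⊕ ~(~u ∧ (u ∧ u)) = min(1, 0.11 + 0.65) = min(1, 0.76) = 0.76
~u ∨ v = max(0.65, 0.11) = 0.65
(((~v ⊕ (u ∨ u)) ↔ v) ⊕ ~(~u ∧ (u ∧ u))) ∨ (~u ∨ v) = max(0.76, 0.65) = 0.76

0.76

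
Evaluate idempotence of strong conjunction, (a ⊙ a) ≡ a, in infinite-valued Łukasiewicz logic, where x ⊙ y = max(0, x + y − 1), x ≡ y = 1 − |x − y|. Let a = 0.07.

0.93

a ⊙ a = max(0, 0.07 + 0.07 − 1) = max(0, -0.86) = 0.00
(a ⊙ a) ≡ a = 1 − |0.00 − 0.07| = 1 − 0.07 = 0.93
(The value 0.93 < 1 shows this instance is not satisfied; fails in Ł∞ since a ⊗ a = max(0, 2a−1) ≠ a in general.)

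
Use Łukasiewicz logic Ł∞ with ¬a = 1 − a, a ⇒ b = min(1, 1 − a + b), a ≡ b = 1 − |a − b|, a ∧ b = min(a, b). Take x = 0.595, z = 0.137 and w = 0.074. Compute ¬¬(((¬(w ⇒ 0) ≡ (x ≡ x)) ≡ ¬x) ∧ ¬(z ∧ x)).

w ⇒ 0 = min(1, 1 − 0.074 + 0.000) = min(1, 0.926) = 0.926
¬(w ⇒ 0) = 1 − 0.926 = 0.074
x ≡ x = 1 − |0.595 − 0.595| = 1 − 0.000 = 1.000
¬(w ⇒ 0) ≡ (x ≡ x) = 1 − |0.074 − 1.000| = 1 − 0.926 = 0.074
¬x = 1 − 0.595 = 0.405
(¬(w ⇒ 0) ≡ (x ≡ x)) ≡ ¬x = 1 − |0.074 − 0.405| = 1 − 0.331 = 0.669
z ∧ x = min(0.137, 0.595) = 0.137
¬(z ∧ x) = 1 − 0.137 = 0.863
((¬(w ⇒ 0) ≡ (x ≡ x)) ≡ ¬x) ∧ ¬(z ∧ x) = min(0.669, 0.863) = 0.669
¬(((¬(w ⇒ 0) ≡ (x ≡ x)) ≡ ¬x) ∧ ¬(z ∧ x)) = 1 − 0.669 = 0.331
¬¬(((¬(w ⇒ 0) ≡ (x ≡ x)) ≡ ¬x) ∧ ¬(z ∧ x)) = 1 − 0.331 = 0.669

0.669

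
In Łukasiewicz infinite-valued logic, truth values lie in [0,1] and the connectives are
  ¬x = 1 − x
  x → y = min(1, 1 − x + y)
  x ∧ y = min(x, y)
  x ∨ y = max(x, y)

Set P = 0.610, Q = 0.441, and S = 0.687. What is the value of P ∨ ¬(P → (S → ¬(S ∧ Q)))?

S ∧ Q = min(0.687, 0.441) = 0.441
¬(S ∧ Q) = 1 − 0.441 = 0.559
S → ¬(S ∧ Q) = min(1, 1 − 0.687 + 0.559) = min(1, 0.872) = 0.872
P → (S → ¬(S ∧ Q)) = min(1, 1 − 0.610 + 0.872) = min(1, 1.262) = 1.000
¬(P → (S → ¬(S ∧ Q))) = 1 − 1.000 = 0.000
P ∨ ¬(P → (S → ¬(S ∧ Q))) = max(0.610, 0.000) = 0.610

0.610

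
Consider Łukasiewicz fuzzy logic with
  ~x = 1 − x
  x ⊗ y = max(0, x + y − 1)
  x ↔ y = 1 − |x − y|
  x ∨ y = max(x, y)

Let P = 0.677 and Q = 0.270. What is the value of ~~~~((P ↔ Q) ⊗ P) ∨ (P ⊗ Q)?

P ↔ Q = 1 − |0.677 − 0.270| = 1 − 0.407 = 0.593
(P ↔ Q) ⊗ P = max(0, 0.593 + 0.677 − 1) = max(0, 0.270) = 0.270
~((P ↔ Q) ⊗ P) = 1 − 0.270 = 0.730
~~((P ↔ Q) ⊗ P) = 1 − 0.730 = 0.270
~~~((P ↔ Q) ⊗ P) = 1 − 0.270 = 0.730
~~~~((P ↔ Q) ⊗ P) = 1 − 0.730 = 0.270
P ⊗ Q = max(0, 0.677 + 0.270 − 1) = max(0, -0.053) = 0.000
~~~~((P ↔ Q) ⊗ P) ∨ (P ⊗ Q) = max(0.270, 0.000) = 0.270

0.270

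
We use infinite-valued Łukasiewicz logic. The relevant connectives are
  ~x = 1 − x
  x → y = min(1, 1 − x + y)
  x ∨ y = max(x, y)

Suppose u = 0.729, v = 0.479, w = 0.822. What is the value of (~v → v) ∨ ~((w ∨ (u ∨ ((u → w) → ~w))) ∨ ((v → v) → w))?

~v = 1 − 0.479 = 0.521
~v → v = min(1, 1 − 0.521 + 0.479) = min(1, 0.958) = 0.958
u → w = min(1, 1 − 0.729 + 0.822) = min(1, 1.093) = 1.000
~w = 1 − 0.822 = 0.178
(u → w) → ~w = min(1, 1 − 1.000 + 0.178) = min(1, 0.178) = 0.178
u ∨ ((u → w) → ~w) = max(0.729, 0.178) = 0.729
w ∨ (u ∨ ((u → w) → ~w)) = max(0.822, 0.729) = 0.822
v → v = min(1, 1 − 0.479 + 0.479) = min(1, 1.000) = 1.000
(v → v) → w = min(1, 1 − 1.000 + 0.822) = min(1, 0.822) = 0.822
(w ∨ (u ∨ ((u → w) → ~w))) ∨ ((v → v) → w) = max(0.822, 0.822) = 0.822
~((w ∨ (u ∨ ((u → w) → ~w))) ∨ ((v → v) → w)) = 1 − 0.822 = 0.178
(~v → v) ∨ ~((w ∨ (u ∨ ((u → w) → ~w))) ∨ ((v → v) → w)) = max(0.958, 0.178) = 0.958

0.958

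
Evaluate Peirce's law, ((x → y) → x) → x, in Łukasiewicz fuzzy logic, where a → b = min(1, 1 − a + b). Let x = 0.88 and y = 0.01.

x → y = min(1, 1 − 0.88 + 0.01) = min(1, 0.13) = 0.13
(x → y) → x = min(1, 1 − 0.13 + 0.88) = min(1, 1.75) = 1.00
((x → y) → x) → x = min(1, 1 − 1.00 + 0.88) = min(1, 0.88) = 0.88
(The value 0.88 < 1 shows this instance is not satisfied; not a Ł∞-tautology in general.)

0.88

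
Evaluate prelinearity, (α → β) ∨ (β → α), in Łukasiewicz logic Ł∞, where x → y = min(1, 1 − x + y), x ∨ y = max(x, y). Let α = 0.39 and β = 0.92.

1.00

α → β = min(1, 1 − 0.39 + 0.92) = min(1, 1.53) = 1.00
β → α = min(1, 1 − 0.92 + 0.39) = min(1, 0.47) = 0.47
(α → β) ∨ (β → α) = max(1.00, 0.47) = 1.00
(As expected: a Ł∞-tautology — holds in every MV-chain.)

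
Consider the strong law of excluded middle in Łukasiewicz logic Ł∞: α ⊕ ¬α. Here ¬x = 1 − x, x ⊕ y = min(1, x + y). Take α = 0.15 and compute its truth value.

¬α = 1 − 0.15 = 0.85
α ⊕ ¬α = min(1, 0.15 + 0.85) = min(1, 1.00) = 1.00
(As expected: always 1 in Ł∞ since a ⊕ (1−a) = 1.)

1.00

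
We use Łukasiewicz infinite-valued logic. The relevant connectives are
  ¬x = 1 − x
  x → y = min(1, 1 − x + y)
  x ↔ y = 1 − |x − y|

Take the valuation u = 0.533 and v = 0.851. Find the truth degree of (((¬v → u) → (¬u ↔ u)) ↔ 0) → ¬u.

1.000

¬v = 1 − 0.851 = 0.149
¬v → u = min(1, 1 − 0.149 + 0.533) = min(1, 1.384) = 1.000
¬u = 1 − 0.533 = 0.467
¬u ↔ u = 1 − |0.467 − 0.533| = 1 − 0.066 = 0.934
(¬v → u) → (¬u ↔ u) = min(1, 1 − 1.000 + 0.934) = min(1, 0.934) = 0.934
((¬v → u) → (¬u ↔ u)) ↔ 0 = 1 − |0.934 − 0.000| = 1 − 0.934 = 0.066
(((¬v → u) → (¬u ↔ u)) ↔ 0) → ¬u = min(1, 1 − 0.066 + 0.467) = min(1, 1.401) = 1.000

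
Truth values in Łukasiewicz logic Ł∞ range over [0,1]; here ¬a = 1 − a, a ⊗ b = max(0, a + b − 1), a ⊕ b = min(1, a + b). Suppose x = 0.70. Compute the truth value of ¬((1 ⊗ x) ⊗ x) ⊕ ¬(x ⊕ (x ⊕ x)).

1 ⊗ x = max(0, 1.00 + 0.70 − 1) = max(0, 0.70) = 0.70
(1 ⊗ x) ⊗ x = max(0, 0.70 + 0.70 − 1) = max(0, 0.40) = 0.40
¬((1 ⊗ x) ⊗ x) = 1 − 0.40 = 0.60
x ⊕ x = min(1, 0.70 + 0.70) = min(1, 1.40) = 1.00
x ⊕ (x ⊕ x) = min(1, 0.70 + 1.00) = min(1, 1.70) = 1.00
¬(x ⊕ (x ⊕ x)) = 1 − 1.00 = 0.00
¬((1 ⊗ x) ⊗ x) ⊕ ¬(x ⊕ (x ⊕ x)) = min(1, 0.60 + 0.00) = min(1, 0.60) = 0.60

0.60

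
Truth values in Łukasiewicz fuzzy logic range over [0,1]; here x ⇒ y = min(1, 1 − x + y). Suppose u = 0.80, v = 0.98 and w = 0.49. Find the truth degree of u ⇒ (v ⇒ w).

v ⇒ w = min(1, 1 − 0.98 + 0.49) = min(1, 0.51) = 0.51
u ⇒ (v ⇒ w) = min(1, 1 − 0.80 + 0.51) = min(1, 0.71) = 0.71

0.71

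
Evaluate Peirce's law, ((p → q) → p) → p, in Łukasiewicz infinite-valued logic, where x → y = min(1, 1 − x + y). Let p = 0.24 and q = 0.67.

1.00

p → q = min(1, 1 − 0.24 + 0.67) = min(1, 1.43) = 1.00
(p → q) → p = min(1, 1 − 1.00 + 0.24) = min(1, 0.24) = 0.24
((p → q) → p) → p = min(1, 1 − 0.24 + 0.24) = min(1, 1.00) = 1.00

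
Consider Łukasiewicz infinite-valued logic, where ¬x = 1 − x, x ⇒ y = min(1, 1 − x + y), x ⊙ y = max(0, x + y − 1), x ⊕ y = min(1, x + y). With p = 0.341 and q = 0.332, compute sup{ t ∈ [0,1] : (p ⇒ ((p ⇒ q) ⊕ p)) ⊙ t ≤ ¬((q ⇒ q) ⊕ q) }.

0.000

p ⇒ q = min(1, 1 − 0.341 + 0.332) = min(1, 0.991) = 0.991
(p ⇒ q) ⊕ p = min(1, 0.991 + 0.341) = min(1, 1.332) = 1.000
p ⇒ ((p ⇒ q) ⊕ p) = min(1, 1 − 0.341 + 1.000) = min(1, 1.659) = 1.000
So the left factor is p ⇒ ((p ⇒ q) ⊕ p) = 1.000.
q ⇒ q = min(1, 1 − 0.332 + 0.332) = min(1, 1.000) = 1.000
(q ⇒ q) ⊕ q = min(1, 1.000 + 0.332) = min(1, 1.332) = 1.000
¬((q ⇒ q) ⊕ q) = 1 − 1.000 = 0.000
So the right-hand bound is ¬((q ⇒ q) ⊕ q) = 0.000.
The residuum of the Łukasiewicz t-norm gives the supremum: min(1, 1 − 1.000 + 0.000).
1 − 1.000 + 0.000 = 0.000, so t = min(1, 0.000) = 0.000.
Check: 1.000 ⊙ 0.000 = max(0, 0.000) = 0.000 ≤ 0.000.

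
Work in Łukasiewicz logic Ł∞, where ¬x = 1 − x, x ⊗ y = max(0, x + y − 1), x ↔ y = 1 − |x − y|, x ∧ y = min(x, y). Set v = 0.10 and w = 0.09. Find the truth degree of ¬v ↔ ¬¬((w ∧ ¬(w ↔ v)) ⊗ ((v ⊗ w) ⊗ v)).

¬v = 1 − 0.10 = 0.90
w ↔ v = 1 − |0.09 − 0.10| = 1 − 0.01 = 0.99
¬(w ↔ v) = 1 − 0.99 = 0.01
w ∧ ¬(w ↔ v) = min(0.09, 0.01) = 0.01
v ⊗ w = max(0, 0.10 + 0.09 − 1) = max(0, -0.81) = 0.00
(v ⊗ w) ⊗ v = max(0, 0.00 + 0.10 − 1) = max(0, -0.90) = 0.00
(w ∧ ¬(w ↔ v)) ⊗ ((v ⊗ w) ⊗ v) = max(0, 0.01 + 0.00 − 1) = max(0, -0.99) = 0.00
¬((w ∧ ¬(w ↔ v)) ⊗ ((v ⊗ w) ⊗ v)) = 1 − 0.00 = 1.00
¬¬((w ∧ ¬(w ↔ v)) ⊗ ((v ⊗ w) ⊗ v)) = 1 − 1.00 = 0.00
¬v ↔ ¬¬((w ∧ ¬(w ↔ v)) ⊗ ((v ⊗ w) ⊗ v)) = 1 − |0.90 − 0.00| = 1 − 0.90 = 0.10

0.10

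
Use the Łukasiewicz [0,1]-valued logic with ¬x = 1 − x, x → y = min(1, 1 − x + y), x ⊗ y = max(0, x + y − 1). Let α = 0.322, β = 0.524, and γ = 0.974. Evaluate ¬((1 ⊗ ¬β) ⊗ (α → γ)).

0.524

¬β = 1 − 0.524 = 0.476
1 ⊗ ¬β = max(0, 1.000 + 0.476 − 1) = max(0, 0.476) = 0.476
α → γ = min(1, 1 − 0.322 + 0.974) = min(1, 1.652) = 1.000
(1 ⊗ ¬β) ⊗ (α → γ) = max(0, 0.476 + 1.000 − 1) = max(0, 0.476) = 0.476
¬((1 ⊗ ¬β) ⊗ (α → γ)) = 1 − 0.476 = 0.524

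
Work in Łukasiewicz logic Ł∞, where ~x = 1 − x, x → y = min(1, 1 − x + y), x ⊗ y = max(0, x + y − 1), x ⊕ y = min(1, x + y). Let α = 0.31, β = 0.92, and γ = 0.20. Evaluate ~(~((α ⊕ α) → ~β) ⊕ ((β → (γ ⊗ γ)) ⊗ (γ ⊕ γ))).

α ⊕ α = min(1, 0.31 + 0.31) = min(1, 0.62) = 0.62
~β = 1 − 0.92 = 0.08
(α ⊕ α) → ~β = min(1, 1 − 0.62 + 0.08) = min(1, 0.46) = 0.46
~((α ⊕ α) → ~β) = 1 − 0.46 = 0.54
γ ⊗ γ = max(0, 0.20 + 0.20 − 1) = max(0, -0.60) = 0.00
β → (γ ⊗ γ) = min(1, 1 − 0.92 + 0.00) = min(1, 0.08) = 0.08
γ ⊕ γ = min(1, 0.20 + 0.20) = min(1, 0.40) = 0.40
(β → (γ ⊗ γ)) ⊗ (γ ⊕ γ) = max(0, 0.08 + 0.40 − 1) = max(0, -0.52) = 0.00
~((α ⊕ α) → ~β) ⊕ ((β → (γ ⊗ γ)) ⊗ (γ ⊕ γ)) = min(1, 0.54 + 0.00) = min(1, 0.54) = 0.54
~(~((α ⊕ α) → ~β) ⊕ ((β → (γ ⊗ γ)) ⊗ (γ ⊕ γ))) = 1 − 0.54 = 0.46

0.46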